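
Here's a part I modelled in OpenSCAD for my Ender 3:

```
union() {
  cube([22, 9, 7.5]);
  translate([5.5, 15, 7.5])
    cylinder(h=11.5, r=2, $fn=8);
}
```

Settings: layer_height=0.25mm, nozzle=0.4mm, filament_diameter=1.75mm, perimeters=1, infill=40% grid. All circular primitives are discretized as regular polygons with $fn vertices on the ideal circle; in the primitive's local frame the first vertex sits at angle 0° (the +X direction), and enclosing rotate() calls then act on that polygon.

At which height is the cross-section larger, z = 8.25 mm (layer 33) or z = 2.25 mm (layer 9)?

layer 9 (z = 2.25 mm)

Layer 33 (z = 8.25): the cube does not reach this height (z outside [0, 7.5]); the r=2 cylinder at (5.5, 15) gives a regular 8-gon of circumradius 2 (constant along its height) (area = (8/2)·2.000²·sin(360°/8) = 11.31 mm²); Merging all regions: only the r=2 cylinder at (5.5, 15) is present, so the union is just that shape — area = 11.31 mm². So its area = 11.31 mm². Layer 9 (z = 2.25): the cube (footprint 22×9) is included at this height (area 198.00 mm²); the cylinder at (5.5, 15) is not intersected at this z (z outside [7.5, 19]); Merging all regions: only the 22×9 cube is present, so the union is just that shape — area = 198.00 mm². So its area = 198.00 mm². Layer 9 is larger (198.00 vs 11.31 mm²).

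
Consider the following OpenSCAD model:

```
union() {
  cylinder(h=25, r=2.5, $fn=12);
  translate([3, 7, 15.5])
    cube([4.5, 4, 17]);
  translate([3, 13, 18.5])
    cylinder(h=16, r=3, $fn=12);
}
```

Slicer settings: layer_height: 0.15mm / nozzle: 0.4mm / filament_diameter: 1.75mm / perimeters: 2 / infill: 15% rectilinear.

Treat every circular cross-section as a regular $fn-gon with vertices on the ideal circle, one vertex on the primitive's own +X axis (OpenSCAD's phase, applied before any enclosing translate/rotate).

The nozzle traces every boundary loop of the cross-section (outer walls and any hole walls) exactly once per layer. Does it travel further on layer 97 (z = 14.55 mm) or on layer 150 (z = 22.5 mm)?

Layer 97 (z = 14.55): the r=2.5 cylinder gives a regular 12-gon of circumradius 2.5 (constant along its height) (perimeter = 2·12·2.500·sin(180°/12) = 15.53 mm); the cube at (3, 7) is not intersected at this z (z outside [15.5, 32.5]); the cylinder at (3, 13) does not reach this height (z outside [18.5, 34.5]); Merging all regions: only the r=2.5 cylinder is present, so the union is just that shape — boundary = 15.53 mm. So its perimeter = 15.53 mm. Layer 150 (z = 22.5): the r=2.5 cylinder gives a regular 12-gon of circumradius 2.5 (constant along its height) (perimeter = 2·12·2.500·sin(180°/12) = 15.53 mm); the cube at (3, 7) (footprint 4.5×4) is included at this height (perimeter 17.00 mm); the r=3 cylinder at (3, 13) gives a regular 12-gon of circumradius 3 (constant along its height) (perimeter = 2·12·3.000·sin(180°/12) = 18.63 mm); Merging all regions: the regions partially overlap (shared area 1.38 mm²), so the edge portions inside another operand are dropped and the merged outline is re-measured after clipping — boundary = 45.67 mm. So its perimeter = 45.67 mm. Layer 150 is larger (45.67 vs 15.53 mm).

layer 150 (z = 22.5 mm)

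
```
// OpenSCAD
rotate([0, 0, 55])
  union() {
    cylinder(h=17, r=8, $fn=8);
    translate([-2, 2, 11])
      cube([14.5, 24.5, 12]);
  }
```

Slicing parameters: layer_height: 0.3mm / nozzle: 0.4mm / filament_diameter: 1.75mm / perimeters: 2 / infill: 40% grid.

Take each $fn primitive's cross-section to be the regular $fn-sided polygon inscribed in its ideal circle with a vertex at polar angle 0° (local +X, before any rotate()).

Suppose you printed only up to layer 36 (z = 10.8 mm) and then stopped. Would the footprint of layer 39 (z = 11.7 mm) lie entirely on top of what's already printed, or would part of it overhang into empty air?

part overhangs

Compare the two slices. At z = 10.8: the cylinder: section is a regular 8-gon, circumradius r=8 (area = (8/2)·8.000²·sin(360°/8) = 181.02 mm²); the cube at (-2, 2) does not reach this height (z outside [11, 23]); Merging all regions: only the r=8 cylinder is present, so the union is just that shape — area = 181.02 mm²; (whole slice rotated 55° about Z — lengths, areas and connectivity unchanged). At z = 11.7: the r=8 cylinder contributes a regular 8-gon of circumradius 8 (area = (8/2)·8.000²·sin(360°/8) = 181.02 mm²); the cube at (-2, 2) is present — its section is the full 14.5×24.5 rectangle (area 355.25 mm²); Taking the union: the regions partially overlap — summed areas 536.27 mm² minus the doubly-counted overlap 41.25 mm² gives 495.01 mm² — area = 495.01 mm²; (whole slice rotated 55° about Z — lengths, areas and connectivity unchanged). Checking containment: at z = 11.7 the cross-section extends beyond the z = 10.8 cross-section by about 314.00 mm².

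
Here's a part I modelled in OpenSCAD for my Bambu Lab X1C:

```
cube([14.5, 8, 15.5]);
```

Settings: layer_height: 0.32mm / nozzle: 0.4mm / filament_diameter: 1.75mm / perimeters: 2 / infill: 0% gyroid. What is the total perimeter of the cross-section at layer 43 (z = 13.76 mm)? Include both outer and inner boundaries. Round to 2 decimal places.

45.00 mm

At z = 13.76 mm: the 14.5×8 cube contributes its full rectangle (perimeter 45.00 mm). Overall, the cross-section is a single solid region. Total boundary length (outer) = 45.00 mm.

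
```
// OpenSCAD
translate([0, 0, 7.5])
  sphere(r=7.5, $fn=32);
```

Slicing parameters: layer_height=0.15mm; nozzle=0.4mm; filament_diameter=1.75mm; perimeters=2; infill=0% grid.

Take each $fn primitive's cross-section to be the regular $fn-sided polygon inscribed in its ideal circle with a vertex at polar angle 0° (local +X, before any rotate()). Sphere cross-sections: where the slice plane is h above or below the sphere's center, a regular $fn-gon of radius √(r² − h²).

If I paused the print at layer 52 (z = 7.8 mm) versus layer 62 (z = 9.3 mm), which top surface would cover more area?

layer 52 (z = 7.8 mm)

Layer 52 (z = 7.8): the sphere: section is a regular 32-gon, circumradius = √(r²−h²) = √(7.5²−0.3²) = 7.494 (area = (32/2)·7.494²·sin(360°/32) = 175.30 mm²). So its area = 175.30 mm². Layer 62 (z = 9.3): the sphere: section is a regular 32-gon, circumradius = √(r²−h²) = √(7.5²−1.8²) = 7.281 (area = (32/2)·7.281²·sin(360°/32) = 165.47 mm²). So its area = 165.47 mm². Layer 52 is larger (175.30 vs 165.47 mm²).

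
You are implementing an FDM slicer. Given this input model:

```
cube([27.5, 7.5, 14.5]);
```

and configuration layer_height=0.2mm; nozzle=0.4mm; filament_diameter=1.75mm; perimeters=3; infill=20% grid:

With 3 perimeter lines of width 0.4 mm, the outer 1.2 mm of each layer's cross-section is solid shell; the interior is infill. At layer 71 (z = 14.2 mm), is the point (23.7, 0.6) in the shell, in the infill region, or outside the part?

At z = 14.2 mm: the 27.5×7.5 cube contributes its full rectangle. Overall, the cross-section is a single solid region. The nearest boundary edge runs (0.00, 0.00)→(27.50, 0.00); distance from the point to it = 0.60 mm. The point is inside the cross-section, 0.60 mm from the nearest boundary — within the 1.2 mm shell band (3 × 0.4).

shell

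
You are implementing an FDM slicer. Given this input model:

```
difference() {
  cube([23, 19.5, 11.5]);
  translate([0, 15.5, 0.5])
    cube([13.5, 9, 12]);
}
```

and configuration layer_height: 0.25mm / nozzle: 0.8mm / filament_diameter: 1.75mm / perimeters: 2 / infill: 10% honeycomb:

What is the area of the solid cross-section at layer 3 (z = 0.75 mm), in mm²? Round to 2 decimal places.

394.50 mm²

At z = 0.75 mm: the 23×19.5 cube contributes its full rectangle (area 448.50 mm²); the cube at (0, 15.5) is present — its section is the full 13.5×9 rectangle (area 121.50 mm²); Subtracting the remaining from the first: starting from the 23×19.5 cube (448.50 mm²), the 13.5×9 cube at (0, 15.5) partially overlaps it — only the 54.00 mm² overlap (of its 121.50 mm²) is removed, clipping the outline — area = 394.50 mm². Overall, the cross-section is a single solid region. Net area = 394.50 mm².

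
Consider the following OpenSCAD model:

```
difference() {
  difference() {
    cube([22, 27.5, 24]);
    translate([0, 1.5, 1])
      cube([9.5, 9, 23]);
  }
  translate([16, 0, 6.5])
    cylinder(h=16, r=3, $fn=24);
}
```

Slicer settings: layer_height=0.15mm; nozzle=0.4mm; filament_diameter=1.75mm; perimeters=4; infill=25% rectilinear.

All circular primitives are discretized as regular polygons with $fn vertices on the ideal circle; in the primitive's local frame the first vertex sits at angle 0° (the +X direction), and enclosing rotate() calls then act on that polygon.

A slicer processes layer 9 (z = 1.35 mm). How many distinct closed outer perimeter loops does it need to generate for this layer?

1

At z = 1.35 mm: the 22×27.5 cube contributes its full rectangle; the cube at (0, 1.5) is present — its section is the full 9.5×9 rectangle; After the difference (first − rest): starting from the 22×27.5 cube, the 9.5×9 cube at (0, 1.5) lies inside it touching the edge (removes its full 85.50 mm²) — 1 connected region; the cylinder at (16, 0) does not reach this height (z outside [6.5, 22.5]); Subtracting the remaining from the first: none of the subtracted shapes is present at this height, so the result so far is unchanged — 1 connected region. The result has 1 disconnected region.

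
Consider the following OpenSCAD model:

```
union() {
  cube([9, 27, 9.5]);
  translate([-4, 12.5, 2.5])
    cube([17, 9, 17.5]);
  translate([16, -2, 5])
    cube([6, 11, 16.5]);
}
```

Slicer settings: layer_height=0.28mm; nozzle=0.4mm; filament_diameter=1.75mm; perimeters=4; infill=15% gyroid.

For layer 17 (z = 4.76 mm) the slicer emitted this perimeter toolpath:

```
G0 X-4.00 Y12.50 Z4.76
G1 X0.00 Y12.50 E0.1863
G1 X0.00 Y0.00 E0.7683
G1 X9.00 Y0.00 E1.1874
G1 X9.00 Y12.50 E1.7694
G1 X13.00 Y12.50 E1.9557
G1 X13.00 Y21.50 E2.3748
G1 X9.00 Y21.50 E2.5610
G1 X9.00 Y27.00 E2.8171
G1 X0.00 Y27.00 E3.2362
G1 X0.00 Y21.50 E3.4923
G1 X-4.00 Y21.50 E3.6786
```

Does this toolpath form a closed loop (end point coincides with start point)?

Start point (G0): (-4.00, 12.50). End point (last G1): the path does not return to the start — open.

no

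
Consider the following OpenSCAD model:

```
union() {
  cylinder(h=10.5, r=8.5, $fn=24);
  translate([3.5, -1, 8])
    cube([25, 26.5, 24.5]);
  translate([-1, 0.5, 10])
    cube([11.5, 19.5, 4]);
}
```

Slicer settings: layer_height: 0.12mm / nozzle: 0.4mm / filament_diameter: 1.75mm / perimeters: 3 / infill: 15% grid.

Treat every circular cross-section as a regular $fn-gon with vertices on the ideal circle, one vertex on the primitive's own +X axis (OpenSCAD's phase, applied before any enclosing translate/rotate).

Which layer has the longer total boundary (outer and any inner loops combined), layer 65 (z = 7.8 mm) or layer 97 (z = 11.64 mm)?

Layer 65 (z = 7.8): the r=8.5 cylinder gives a regular 24-gon of circumradius 8.5 (constant along its height) (perimeter = 2·24·8.500·sin(180°/24) = 53.25 mm); the cube at (3.5, -1) does not reach this height (z outside [8, 32.5]); the cube at (-1, 0.5) is not intersected at this z (z outside [10, 14]); Merging all regions: only the r=8.5 cylinder is present, so the union is just that shape — boundary = 53.25 mm. So its perimeter = 53.25 mm. Layer 97 (z = 11.64): the cylinder is absent (z outside [0, 10.5]); the cube at (3.5, -1) (footprint 25×26.5) is included at this height (perimeter 103.00 mm); the cube at (-1, 0.5) (footprint 11.5×19.5) is included at this height (perimeter 62.00 mm); Taking the union: the regions partially overlap (shared area 136.50 mm²), so the edge portions inside another operand are dropped and the merged outline is re-measured after clipping — boundary = 112.00 mm. So its perimeter = 112.00 mm. Layer 97 is larger (112.00 vs 53.25 mm).

layer 97 (z = 11.64 mm)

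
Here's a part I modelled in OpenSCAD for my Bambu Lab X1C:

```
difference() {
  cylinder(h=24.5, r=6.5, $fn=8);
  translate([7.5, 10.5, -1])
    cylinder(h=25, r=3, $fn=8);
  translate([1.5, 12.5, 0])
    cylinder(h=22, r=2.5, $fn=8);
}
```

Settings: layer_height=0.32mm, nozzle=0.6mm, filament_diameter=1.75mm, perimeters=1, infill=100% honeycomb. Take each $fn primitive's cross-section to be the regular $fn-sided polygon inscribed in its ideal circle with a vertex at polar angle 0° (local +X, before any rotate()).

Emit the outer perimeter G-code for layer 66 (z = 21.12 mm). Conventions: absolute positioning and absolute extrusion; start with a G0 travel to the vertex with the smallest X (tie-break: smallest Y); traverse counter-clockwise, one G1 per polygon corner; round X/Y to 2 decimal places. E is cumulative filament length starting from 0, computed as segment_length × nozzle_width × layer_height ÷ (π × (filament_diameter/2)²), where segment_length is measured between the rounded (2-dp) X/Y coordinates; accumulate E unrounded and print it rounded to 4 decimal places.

G0 X-6.50 Y0.00 Z21.12
G1 X-4.60 Y-4.60 E0.3973
G1 X0.00 Y-6.50 E0.7946
G1 X4.60 Y-4.60 E1.1918
G1 X6.50 Y0.00 E1.5891
G1 X4.60 Y4.60 E1.9864
G1 X0.00 Y6.50 E2.3837
G1 X-4.60 Y4.60 E2.7810
G1 X-6.50 Y0.00 E3.1783

At z = 21.12 mm: the cylinder: section is a regular 8-gon, circumradius r=6.5; the cylinder at (7.5, 10.5): section is a regular 8-gon, circumradius r=3; the r=2.5 cylinder at (1.5, 12.5) contributes a regular 8-gon of circumradius 2.5; Subtracting the remaining from the first: starting from the r=6.5 cylinder, the r=3 cylinder at (7.5, 10.5) misses the remaining region (no effect); the r=2.5 cylinder at (1.5, 12.5) misses the remaining region (no effect) — 1 connected region. The outline is a single polygon with 8 vertices. Extrusion per mm of travel: 0.6 × 0.32 / (π × 0.875²) = 0.079824. Accumulating E over each segment gives final E = 3.1783.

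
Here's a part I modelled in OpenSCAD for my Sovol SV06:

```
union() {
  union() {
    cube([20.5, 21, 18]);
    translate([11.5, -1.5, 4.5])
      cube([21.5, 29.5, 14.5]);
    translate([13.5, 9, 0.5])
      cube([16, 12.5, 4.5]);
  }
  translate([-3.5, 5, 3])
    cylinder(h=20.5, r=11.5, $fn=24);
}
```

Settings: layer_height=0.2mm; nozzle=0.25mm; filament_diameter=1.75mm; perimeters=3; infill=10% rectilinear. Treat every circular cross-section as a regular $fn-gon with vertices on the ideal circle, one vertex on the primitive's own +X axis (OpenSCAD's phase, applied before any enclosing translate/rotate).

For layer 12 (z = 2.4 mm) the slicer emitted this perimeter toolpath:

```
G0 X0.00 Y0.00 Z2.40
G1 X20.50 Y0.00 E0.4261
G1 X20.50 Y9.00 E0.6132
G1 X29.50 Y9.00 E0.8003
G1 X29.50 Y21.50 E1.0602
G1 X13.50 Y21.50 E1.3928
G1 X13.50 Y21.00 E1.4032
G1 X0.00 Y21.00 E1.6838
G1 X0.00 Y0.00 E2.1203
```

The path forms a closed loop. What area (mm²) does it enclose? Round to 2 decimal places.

546.50 mm²

Apply the shoelace formula to the sequence of (X, Y) vertices; enclosed area = 546.50 mm².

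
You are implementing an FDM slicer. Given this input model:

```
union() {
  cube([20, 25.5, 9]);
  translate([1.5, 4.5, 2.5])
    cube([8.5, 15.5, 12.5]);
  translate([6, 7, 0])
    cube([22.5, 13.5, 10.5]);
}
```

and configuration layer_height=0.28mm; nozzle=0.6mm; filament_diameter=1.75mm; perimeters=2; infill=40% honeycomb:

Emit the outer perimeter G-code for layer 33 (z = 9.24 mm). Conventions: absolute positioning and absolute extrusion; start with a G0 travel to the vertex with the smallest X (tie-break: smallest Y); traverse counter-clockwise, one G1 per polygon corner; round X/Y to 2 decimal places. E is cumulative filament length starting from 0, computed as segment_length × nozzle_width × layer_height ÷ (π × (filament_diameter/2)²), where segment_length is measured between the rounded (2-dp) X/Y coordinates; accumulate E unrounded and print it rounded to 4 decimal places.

G0 X1.50 Y4.50 Z9.24
G1 X10.00 Y4.50 E0.5937
G1 X10.00 Y7.00 E0.7683
G1 X28.50 Y7.00 E2.0605
G1 X28.50 Y20.50 E3.0034
G1 X6.00 Y20.50 E4.5749
G1 X6.00 Y20.00 E4.6099
G1 X1.50 Y20.00 E4.9242
G1 X1.50 Y4.50 E6.0068

At z = 9.24 mm: the cube is absent (z outside [0, 9]); the cube at (1.5, 4.5) is present — its section is the full 8.5×15.5 rectangle; the cube at (6, 7) (footprint 22.5×13.5) is included at this height; Merging all regions: the regions partially overlap (shared area 52.00 mm²), so overlapping operands fuse into one piece — 1 connected region. The outline is a single polygon with 8 vertices. Extrusion per mm of travel: 0.6 × 0.28 / (π × 0.875²) = 0.069846. Accumulating E over each segment gives final E = 6.0068.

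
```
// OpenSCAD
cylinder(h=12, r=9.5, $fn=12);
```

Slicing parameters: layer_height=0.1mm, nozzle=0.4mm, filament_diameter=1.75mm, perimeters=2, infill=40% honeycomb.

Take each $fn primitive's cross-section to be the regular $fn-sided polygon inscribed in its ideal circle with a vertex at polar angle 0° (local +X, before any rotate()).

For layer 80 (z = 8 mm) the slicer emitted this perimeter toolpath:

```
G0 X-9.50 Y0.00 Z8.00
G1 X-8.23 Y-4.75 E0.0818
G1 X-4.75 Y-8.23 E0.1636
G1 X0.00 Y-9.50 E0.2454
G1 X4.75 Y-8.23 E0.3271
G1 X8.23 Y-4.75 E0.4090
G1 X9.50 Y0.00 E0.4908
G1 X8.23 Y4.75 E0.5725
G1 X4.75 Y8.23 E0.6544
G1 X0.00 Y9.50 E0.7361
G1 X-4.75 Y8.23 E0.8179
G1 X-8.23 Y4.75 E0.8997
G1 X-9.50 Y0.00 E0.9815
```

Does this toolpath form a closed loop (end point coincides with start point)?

yes

Start point (G0): (-9.50, 0.00). End point (last G1): the path returns to the start — closed.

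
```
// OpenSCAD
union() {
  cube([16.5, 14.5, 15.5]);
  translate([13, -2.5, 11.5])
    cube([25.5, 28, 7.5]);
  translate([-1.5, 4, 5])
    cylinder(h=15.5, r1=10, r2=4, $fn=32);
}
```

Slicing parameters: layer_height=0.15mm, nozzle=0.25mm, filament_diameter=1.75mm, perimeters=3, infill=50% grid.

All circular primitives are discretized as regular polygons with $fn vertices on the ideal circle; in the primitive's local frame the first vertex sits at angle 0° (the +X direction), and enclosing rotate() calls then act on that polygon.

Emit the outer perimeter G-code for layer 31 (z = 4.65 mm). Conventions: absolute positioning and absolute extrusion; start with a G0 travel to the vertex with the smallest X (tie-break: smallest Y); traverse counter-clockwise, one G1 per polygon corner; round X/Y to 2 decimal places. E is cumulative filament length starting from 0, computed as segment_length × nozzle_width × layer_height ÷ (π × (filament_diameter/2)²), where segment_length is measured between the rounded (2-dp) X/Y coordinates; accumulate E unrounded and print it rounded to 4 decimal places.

At z = 4.65 mm: the 16.5×14.5 cube contributes its full rectangle; the cube at (13, -2.5) is not intersected at this z (z outside [11.5, 19]); the cone at (-1.5, 4) is not intersected at this z (z outside [5, 20.5]); Combining (union): only the 16.5×14.5 cube is present, so the union is just that shape — 1 connected region. The outline is a single polygon with 4 vertices. Extrusion per mm of travel: 0.25 × 0.15 / (π × 0.875²) = 0.015591. Accumulating E over each segment gives final E = 0.9666.

G0 X0.00 Y0.00 Z4.65
G1 X16.50 Y0.00 E0.2572
G1 X16.50 Y14.50 E0.4833
G1 X0.00 Y14.50 E0.7406
G1 X0.00 Y0.00 E0.9666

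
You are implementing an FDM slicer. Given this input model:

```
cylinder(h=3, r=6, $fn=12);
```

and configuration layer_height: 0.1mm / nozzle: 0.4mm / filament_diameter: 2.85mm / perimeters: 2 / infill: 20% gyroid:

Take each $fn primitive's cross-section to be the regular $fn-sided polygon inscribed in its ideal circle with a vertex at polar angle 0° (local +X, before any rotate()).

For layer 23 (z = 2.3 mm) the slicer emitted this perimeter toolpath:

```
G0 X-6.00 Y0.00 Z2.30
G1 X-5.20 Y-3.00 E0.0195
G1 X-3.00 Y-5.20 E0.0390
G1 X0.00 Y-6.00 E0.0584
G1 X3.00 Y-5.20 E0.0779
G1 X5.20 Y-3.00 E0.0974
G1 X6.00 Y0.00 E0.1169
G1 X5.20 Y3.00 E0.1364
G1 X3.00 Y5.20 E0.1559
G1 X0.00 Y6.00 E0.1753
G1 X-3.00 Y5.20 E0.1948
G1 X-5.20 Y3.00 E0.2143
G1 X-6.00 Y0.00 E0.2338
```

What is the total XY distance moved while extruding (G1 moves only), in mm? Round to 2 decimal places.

37.28 mm

Sum the Euclidean lengths of each G1 segment: total = 37.28 mm.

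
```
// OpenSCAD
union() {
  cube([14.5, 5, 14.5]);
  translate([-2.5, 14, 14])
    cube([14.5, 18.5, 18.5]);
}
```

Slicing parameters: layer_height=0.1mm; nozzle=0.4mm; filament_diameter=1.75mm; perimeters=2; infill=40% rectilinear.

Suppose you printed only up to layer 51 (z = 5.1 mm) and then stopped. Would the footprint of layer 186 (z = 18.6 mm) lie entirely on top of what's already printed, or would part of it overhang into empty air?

part overhangs

Compare the two slices. At z = 5.1: the cube is present — its section is the full 14.5×5 rectangle (area 72.50 mm²); the cube at (-2.5, 14) is absent (z outside [14, 32.5]); Combining (union): only the 14.5×5 cube is present, so the union is just that shape — area = 72.50 mm². At z = 18.6: the cube is absent (z outside [0, 14.5]); the 14.5×18.5 cube at (-2.5, 14) contributes its full rectangle (area 268.25 mm²); Taking the union: only the 14.5×18.5 cube at (-2.5, 14) is present, so the union is just that shape — area = 268.25 mm². Checking containment: at z = 18.6 the cross-section extends beyond the z = 5.1 cross-section by about 268.25 mm².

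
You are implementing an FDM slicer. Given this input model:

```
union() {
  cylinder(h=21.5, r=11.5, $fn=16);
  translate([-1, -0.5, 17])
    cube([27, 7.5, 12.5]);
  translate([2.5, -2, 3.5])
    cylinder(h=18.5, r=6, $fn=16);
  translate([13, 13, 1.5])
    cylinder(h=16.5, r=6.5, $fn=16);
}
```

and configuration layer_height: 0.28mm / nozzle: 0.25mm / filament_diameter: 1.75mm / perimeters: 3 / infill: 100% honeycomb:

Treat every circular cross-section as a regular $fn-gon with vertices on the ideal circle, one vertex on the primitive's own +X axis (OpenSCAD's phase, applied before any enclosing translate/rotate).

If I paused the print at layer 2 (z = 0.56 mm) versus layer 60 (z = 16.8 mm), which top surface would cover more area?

layer 60 (z = 16.8 mm)

Layer 2 (z = 0.56): the r=11.5 cylinder gives a regular 16-gon of circumradius 11.5 (constant along its height) (area = (16/2)·11.500²·sin(360°/16) = 404.88 mm²); the cube at (-1, -0.5) does not reach this height (z outside [17, 29.5]); the cylinder at (2.5, -2) is not intersected at this z (z outside [3.5, 22]); the cylinder at (13, 13) does not reach this height (z outside [1.5, 18]); Taking the union: only the r=11.5 cylinder is present, so the union is just that shape — area = 404.88 mm². So its area = 404.88 mm². Layer 60 (z = 16.8): the cylinder: section is a regular 16-gon, circumradius r=11.5 (area = (16/2)·11.500²·sin(360°/16) = 404.88 mm²); the cube at (-1, -0.5) does not reach this height (z outside [17, 29.5]); the cylinder at (2.5, -2): section is a regular 16-gon, circumradius r=6 (area = (16/2)·6.000²·sin(360°/16) = 110.21 mm²); the r=6.5 cylinder at (13, 13) contributes a regular 16-gon of circumradius 6.5 (area = (16/2)·6.500²·sin(360°/16) = 129.35 mm²); Combining (union): the regions partially overlap — summed areas 644.44 mm² minus the doubly-counted overlap 110.21 mm² gives 534.23 mm² — area = 534.23 mm². So its area = 534.23 mm². Layer 60 is larger (534.23 vs 404.88 mm²).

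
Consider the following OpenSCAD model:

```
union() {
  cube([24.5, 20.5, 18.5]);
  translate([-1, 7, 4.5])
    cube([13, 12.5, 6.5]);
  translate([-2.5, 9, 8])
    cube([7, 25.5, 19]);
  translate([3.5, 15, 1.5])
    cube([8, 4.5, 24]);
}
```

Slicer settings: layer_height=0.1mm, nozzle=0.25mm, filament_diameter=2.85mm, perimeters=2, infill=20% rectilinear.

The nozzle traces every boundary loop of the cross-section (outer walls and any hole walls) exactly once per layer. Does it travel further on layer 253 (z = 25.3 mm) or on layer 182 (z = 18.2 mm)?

layer 182 (z = 18.2 mm)

Layer 253 (z = 25.3): the cube is not intersected at this z (z outside [0, 18.5]); the cube at (-1, 7) does not reach this height (z outside [4.5, 11]); the cube at (-2.5, 9) is present — its section is the full 7×25.5 rectangle (perimeter 65.00 mm); the 8×4.5 cube at (3.5, 15) contributes its full rectangle (perimeter 25.00 mm); Merging all regions: the regions partially overlap (shared area 4.50 mm²), so the edge portions inside another operand are dropped and the merged outline is re-measured after clipping — boundary = 79.00 mm. So its perimeter = 79.00 mm. Layer 182 (z = 18.2): the cube (footprint 24.5×20.5) is included at this height (perimeter 90.00 mm); the cube at (-1, 7) is absent (z outside [4.5, 11]); the cube at (-2.5, 9) (footprint 7×25.5) is included at this height (perimeter 65.00 mm); the cube at (3.5, 15) (footprint 8×4.5) is included at this height (perimeter 25.00 mm); Taking the union: the regions partially overlap (shared area 87.75 mm²), so the edge portions inside another operand are dropped and the merged outline is re-measured after clipping — boundary = 123.00 mm. So its perimeter = 123.00 mm. Layer 182 is larger (123.00 vs 79.00 mm).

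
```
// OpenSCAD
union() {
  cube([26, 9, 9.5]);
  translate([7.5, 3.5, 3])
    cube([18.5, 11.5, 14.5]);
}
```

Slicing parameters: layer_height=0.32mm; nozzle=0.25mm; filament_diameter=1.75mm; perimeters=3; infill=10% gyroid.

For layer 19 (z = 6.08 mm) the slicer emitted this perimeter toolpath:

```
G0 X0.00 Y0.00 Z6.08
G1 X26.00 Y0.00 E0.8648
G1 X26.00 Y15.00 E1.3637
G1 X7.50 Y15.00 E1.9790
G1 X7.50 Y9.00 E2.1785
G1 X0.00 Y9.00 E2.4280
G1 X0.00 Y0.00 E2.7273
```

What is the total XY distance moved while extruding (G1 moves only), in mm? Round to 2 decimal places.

82.00 mm

Sum the Euclidean lengths of each G1 segment: total = 82.00 mm.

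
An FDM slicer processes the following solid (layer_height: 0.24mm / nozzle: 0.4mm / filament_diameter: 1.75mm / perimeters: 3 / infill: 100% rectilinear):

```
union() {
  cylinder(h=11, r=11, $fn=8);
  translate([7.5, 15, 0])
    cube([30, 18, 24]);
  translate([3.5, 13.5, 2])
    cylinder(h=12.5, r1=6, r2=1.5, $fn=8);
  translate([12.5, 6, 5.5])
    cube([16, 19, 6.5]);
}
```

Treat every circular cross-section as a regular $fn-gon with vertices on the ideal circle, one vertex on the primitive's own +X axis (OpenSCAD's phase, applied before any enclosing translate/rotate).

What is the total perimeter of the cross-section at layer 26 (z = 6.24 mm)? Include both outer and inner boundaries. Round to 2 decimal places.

At z = 6.24 mm: the cylinder: section is a regular 8-gon, circumradius r=11 (perimeter = 2·8·11.000·sin(180°/8) = 67.35 mm); the cube at (7.5, 15) is present — its section is the full 30×18 rectangle (perimeter 96.00 mm); the cone at (3.5, 13.5) contributes a regular 8-gon of circumradius 4.474 (interpolated between r1=6 and r2=1.5 at t=0.339) (perimeter = 2·8·4.474·sin(180°/8) = 27.39 mm); the cube at (12.5, 6) is present — its section is the full 16×19 rectangle (perimeter 70.00 mm); Merging all regions: the regions partially overlap (shared area 161.89 mm²), so the edge portions inside another operand are dropped and the merged outline is re-measured after clipping — boundary = 199.56 mm. Overall, the cross-section has 2 separate islands. Total boundary length (outer) = 199.56 mm.

199.56 mm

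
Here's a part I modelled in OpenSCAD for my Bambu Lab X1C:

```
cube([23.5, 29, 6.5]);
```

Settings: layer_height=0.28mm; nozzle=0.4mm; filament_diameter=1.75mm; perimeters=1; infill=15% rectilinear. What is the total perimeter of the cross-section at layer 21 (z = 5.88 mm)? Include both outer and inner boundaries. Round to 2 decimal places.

105.00 mm

At z = 5.88 mm: the 23.5×29 cube contributes its full rectangle (perimeter 105.00 mm). Overall, the cross-section is a single solid region. Total boundary length (outer) = 105.00 mm.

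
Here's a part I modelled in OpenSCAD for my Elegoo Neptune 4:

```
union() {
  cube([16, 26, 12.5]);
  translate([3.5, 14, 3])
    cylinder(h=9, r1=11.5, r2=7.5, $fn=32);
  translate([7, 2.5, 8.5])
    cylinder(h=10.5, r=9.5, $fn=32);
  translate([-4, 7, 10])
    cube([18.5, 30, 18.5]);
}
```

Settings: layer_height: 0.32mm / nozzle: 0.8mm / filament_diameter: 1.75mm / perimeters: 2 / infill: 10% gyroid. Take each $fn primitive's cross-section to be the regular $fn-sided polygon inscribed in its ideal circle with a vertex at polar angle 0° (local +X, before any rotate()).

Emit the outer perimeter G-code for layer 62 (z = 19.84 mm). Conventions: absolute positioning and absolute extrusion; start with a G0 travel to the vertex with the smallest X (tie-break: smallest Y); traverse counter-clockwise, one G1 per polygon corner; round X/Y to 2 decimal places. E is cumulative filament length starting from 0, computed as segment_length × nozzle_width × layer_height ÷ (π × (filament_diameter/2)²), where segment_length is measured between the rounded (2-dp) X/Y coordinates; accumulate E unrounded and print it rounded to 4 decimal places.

At z = 19.84 mm: the cube does not reach this height (z outside [0, 12.5]); the cone at (3.5, 14) is not intersected at this z (z outside [3, 12]); the cylinder at (7, 2.5) does not reach this height (z outside [8.5, 19]); the cube at (-4, 7) is present — its section is the full 18.5×30 rectangle; Taking the union: only the 18.5×30 cube at (-4, 7) is present, so the union is just that shape — 1 connected region. The outline is a single polygon with 4 vertices. Extrusion per mm of travel: 0.8 × 0.32 / (π × 0.875²) = 0.106432. Accumulating E over each segment gives final E = 10.3239.

G0 X-4.00 Y7.00 Z19.84
G1 X14.50 Y7.00 E1.9690
G1 X14.50 Y37.00 E5.1620
G1 X-4.00 Y37.00 E7.1310
G1 X-4.00 Y7.00 E10.3239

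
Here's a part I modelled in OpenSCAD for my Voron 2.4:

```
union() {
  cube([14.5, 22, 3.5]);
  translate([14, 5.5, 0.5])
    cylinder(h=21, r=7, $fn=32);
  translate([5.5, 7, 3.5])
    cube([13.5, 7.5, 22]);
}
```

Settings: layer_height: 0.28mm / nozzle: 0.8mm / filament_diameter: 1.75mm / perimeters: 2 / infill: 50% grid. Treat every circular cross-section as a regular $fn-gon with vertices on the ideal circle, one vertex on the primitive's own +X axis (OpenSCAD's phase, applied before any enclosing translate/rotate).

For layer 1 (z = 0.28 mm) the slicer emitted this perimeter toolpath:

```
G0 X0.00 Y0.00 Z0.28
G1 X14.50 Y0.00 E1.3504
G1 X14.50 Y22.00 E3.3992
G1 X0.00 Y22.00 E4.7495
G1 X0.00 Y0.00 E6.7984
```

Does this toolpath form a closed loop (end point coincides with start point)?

Start point (G0): (0.00, 0.00). End point (last G1): the path returns to the start — closed.

yes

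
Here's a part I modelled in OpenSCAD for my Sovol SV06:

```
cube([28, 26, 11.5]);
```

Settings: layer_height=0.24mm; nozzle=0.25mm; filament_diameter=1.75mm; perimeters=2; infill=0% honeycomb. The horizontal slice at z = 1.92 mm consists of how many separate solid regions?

At z = 1.92 mm: the cube is present — its section is the full 28×26 rectangle. The result has 1 disconnected region.

1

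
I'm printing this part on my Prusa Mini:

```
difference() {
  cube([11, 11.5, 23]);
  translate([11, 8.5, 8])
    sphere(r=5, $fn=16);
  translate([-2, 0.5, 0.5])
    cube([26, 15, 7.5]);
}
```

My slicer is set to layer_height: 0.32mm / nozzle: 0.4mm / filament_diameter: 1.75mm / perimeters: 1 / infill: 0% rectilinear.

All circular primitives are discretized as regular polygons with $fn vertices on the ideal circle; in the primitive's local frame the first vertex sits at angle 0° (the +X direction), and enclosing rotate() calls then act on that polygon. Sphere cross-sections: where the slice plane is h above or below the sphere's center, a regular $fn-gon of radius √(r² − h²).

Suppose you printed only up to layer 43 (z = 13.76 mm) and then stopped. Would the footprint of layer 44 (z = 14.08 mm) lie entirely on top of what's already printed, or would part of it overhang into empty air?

entirely on top

Compare the two slices. At z = 13.76: the cube is present — its section is the full 11×11.5 rectangle (area 126.50 mm²); the sphere at (11, 8.5) does not reach this height (|z−center|=5.760 > r=5); the cube at (-2, 0.5) does not reach this height (z outside [0.5, 8]); Taking the first minus the rest: none of the subtracted shapes is present at this height, so the 11×11.5 cube is unchanged — area = 126.50 mm². At z = 14.08: the cube is present — its section is the full 11×11.5 rectangle (area 126.50 mm²); the sphere at (11, 8.5) is not intersected at this z (|z−center|=6.080 > r=5); the cube at (-2, 0.5) does not reach this height (z outside [0.5, 8]); After the difference (first − rest): none of the subtracted shapes is present at this height, so the 11×11.5 cube is unchanged — area = 126.50 mm². Checking containment: the cross-section at z = 14.08 is a subset of the cross-section at z = 13.76.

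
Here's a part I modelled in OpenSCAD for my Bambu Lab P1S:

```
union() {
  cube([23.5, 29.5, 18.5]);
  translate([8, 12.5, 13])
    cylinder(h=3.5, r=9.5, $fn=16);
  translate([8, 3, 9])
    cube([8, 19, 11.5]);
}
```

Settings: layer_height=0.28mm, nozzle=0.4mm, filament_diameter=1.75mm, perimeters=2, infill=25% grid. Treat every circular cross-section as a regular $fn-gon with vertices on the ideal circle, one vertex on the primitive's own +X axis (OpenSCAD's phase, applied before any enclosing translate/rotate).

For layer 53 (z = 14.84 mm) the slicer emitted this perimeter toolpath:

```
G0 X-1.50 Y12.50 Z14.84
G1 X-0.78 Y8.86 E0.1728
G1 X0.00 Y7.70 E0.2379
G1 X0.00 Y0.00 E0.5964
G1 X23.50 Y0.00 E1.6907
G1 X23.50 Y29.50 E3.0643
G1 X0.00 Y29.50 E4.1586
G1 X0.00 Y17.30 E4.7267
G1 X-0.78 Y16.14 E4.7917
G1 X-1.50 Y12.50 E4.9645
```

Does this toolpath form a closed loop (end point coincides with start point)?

Start point (G0): (-1.50, 12.50). End point (last G1): the path returns to the start — closed.

yes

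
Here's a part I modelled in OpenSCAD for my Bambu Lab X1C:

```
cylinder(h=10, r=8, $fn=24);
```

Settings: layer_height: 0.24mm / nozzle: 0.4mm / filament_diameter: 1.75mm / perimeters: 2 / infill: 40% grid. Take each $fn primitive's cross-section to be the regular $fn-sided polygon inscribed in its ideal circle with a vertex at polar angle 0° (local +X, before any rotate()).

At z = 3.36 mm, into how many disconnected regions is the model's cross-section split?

1

At z = 3.36 mm: the r=8 cylinder gives a regular 24-gon of circumradius 8 (constant along its height). The result has 1 disconnected region.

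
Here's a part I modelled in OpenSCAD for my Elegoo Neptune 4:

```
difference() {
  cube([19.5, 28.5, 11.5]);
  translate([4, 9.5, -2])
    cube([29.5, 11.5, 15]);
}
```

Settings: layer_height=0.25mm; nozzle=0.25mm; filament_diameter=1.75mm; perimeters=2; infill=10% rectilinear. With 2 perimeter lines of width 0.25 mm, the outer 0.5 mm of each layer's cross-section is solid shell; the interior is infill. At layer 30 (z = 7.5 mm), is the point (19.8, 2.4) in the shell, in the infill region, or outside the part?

At z = 7.5 mm: the cube is present — its section is the full 19.5×28.5 rectangle; the 29.5×11.5 cube at (4, 9.5) contributes its full rectangle; After the difference (first − rest): starting from the 19.5×28.5 cube, the 29.5×11.5 cube at (4, 9.5) partially overlaps it — only the 178.25 mm² overlap (of its 339.25 mm²) is removed, clipping the outline — 1 connected region. Overall, the cross-section is a single solid region. The nearest boundary edge runs (19.50, 9.50)→(19.50, 0.00); distance from the point to it = 0.30 mm. The point is not inside any of the regions above, so it lies outside the cross-section (0.30 mm from the nearest boundary).

outside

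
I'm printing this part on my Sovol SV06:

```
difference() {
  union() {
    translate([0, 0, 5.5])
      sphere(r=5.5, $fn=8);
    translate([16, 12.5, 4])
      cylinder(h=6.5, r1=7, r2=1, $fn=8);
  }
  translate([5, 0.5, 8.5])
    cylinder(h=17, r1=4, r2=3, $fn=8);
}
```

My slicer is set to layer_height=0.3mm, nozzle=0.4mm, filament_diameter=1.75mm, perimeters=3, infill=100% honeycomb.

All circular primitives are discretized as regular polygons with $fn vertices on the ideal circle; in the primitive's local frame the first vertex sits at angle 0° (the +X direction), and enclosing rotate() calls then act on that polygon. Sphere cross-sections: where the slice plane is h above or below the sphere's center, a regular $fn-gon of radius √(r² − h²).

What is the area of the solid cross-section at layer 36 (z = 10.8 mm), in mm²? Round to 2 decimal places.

At z = 10.8 mm: the r=5.5 sphere contributes a regular 8-gon of circumradius √(5.5²−5.3²) = 1.470 (area = (8/2)·1.470²·sin(360°/8) = 6.11 mm²); the cone at (16, 12.5) is not intersected at this z (z outside [4, 10.5]); Merging all regions: only the r=5.5 sphere is present, so the union is just that shape — area = 6.11 mm²; the cone at (5, 0.5): at t=0.135 of its height the radius interpolates to r₁+(r₂−r₁)t = 3.865, giving a regular 8-gon of that circumradius (area = (8/2)·3.865²·sin(360°/8) = 42.25 mm²); Taking the first minus the rest: starting from the result so far (6.11 mm²), the cone at (5, 0.5) partially overlaps it — only the 0.08 mm² overlap (of its 42.25 mm²) is removed, clipping the outline — area = 6.03 mm². Overall, the cross-section is a single solid region. Net area = 6.03 mm².

6.03 mm²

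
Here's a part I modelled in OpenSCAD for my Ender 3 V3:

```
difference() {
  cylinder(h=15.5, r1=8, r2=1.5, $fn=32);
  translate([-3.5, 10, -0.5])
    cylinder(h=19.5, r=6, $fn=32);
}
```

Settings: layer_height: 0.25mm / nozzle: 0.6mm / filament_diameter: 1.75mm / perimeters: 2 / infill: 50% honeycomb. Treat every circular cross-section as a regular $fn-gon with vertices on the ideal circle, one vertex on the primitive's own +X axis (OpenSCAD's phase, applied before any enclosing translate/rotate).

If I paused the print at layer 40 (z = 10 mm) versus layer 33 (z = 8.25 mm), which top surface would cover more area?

Layer 40 (z = 10): the cone: at t=0.645 of its height the radius interpolates to r₁+(r₂−r₁)t = 3.806, giving a regular 32-gon of that circumradius (area = (32/2)·3.806²·sin(360°/32) = 45.23 mm²); the cylinder at (-3.5, 10): section is a regular 32-gon, circumradius r=6 (area = (32/2)·6.000²·sin(360°/32) = 112.37 mm²); Taking the first minus the rest: starting from the cone (45.23 mm²), the r=6 cylinder at (-3.5, 10) misses the remaining region (no effect) — area = 45.23 mm². So its area = 45.23 mm². Layer 33 (z = 8.25): the cone (r1=8→r2=1.5) has section circumradius 4.540 here — a regular 32-gon (area = (32/2)·4.540²·sin(360°/32) = 64.35 mm²); the cylinder at (-3.5, 10): section is a regular 32-gon, circumradius r=6 (area = (32/2)·6.000²·sin(360°/32) = 112.37 mm²); After the difference (first − rest): starting from the cone (64.35 mm²), the r=6 cylinder at (-3.5, 10) misses the remaining region (no effect) — area = 64.35 mm². So its area = 64.35 mm². Layer 33 is larger (64.35 vs 45.23 mm²).

layer 33 (z = 8.25 mm)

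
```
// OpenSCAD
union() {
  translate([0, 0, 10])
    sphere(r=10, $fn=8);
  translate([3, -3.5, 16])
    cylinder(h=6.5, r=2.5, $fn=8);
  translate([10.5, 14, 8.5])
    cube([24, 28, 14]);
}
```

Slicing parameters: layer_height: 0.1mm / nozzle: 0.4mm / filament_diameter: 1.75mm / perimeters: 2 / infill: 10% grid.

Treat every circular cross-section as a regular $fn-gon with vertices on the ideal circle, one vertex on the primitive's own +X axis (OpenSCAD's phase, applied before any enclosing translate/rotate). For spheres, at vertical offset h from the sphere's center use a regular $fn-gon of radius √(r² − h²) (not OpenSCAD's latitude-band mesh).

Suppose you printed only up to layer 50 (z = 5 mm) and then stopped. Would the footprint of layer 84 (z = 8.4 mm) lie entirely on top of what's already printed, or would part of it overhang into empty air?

part overhangs

Compare the two slices. At z = 5: the r=10 sphere contributes a regular 8-gon of circumradius √(10²−5²) = 8.660 (area = (8/2)·8.660²·sin(360°/8) = 212.13 mm²); the cylinder at (3, -3.5) is not intersected at this z (z outside [16, 22.5]); the cube at (10.5, 14) is not intersected at this z (z outside [8.5, 22.5]); Taking the union: only the r=10 sphere is present, so the union is just that shape — area = 212.13 mm². At z = 8.4: the sphere: section is a regular 8-gon, circumradius = √(r²−h²) = √(10²−1.6²) = 9.871 (area = (8/2)·9.871²·sin(360°/8) = 275.60 mm²); the cylinder at (3, -3.5) does not reach this height (z outside [16, 22.5]); the cube at (10.5, 14) does not reach this height (z outside [8.5, 22.5]); Taking the union: only the r=10 sphere is present, so the union is just that shape — area = 275.60 mm². Checking containment: at z = 8.4 the cross-section extends beyond the z = 5 cross-section by about 63.47 mm².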